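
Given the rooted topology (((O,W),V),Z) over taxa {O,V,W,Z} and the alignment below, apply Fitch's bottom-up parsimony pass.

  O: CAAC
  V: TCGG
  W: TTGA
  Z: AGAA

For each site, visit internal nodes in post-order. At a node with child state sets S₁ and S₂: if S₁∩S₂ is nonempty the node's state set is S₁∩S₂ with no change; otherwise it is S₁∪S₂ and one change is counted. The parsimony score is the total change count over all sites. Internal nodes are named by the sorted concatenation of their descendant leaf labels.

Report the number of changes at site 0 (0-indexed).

[col 0] OW: children O:{C}, W:{T} ∪→ {C,T}; cost 1
[col 0] OVW: children OW:{C,T}, V:{T} ∩→ {T}; cost 0
[col 0] OVWZ: children OVW:{T}, Z:{A} ∪→ {A,T}; cost 1
[col 1] OW: children O:{A}, W:{T} ∪→ {A,T}; cost 1
[col 1] OVW: children OW:{A,T}, V:{C} ∪→ {A,C,T}; cost 1
[col 1] OVWZ: children OVW:{A,C,T}, Z:{G} ∪→ {A,C,G,T}; cost 1
[col 2] OW: children O:{A}, W:{G} ∪→ {A,G}; cost 1
[col 2] OVW: children OW:{A,G}, V:{G} ∩→ {G}; cost 0
[col 2] OVWZ: children OVW:{G}, Z:{A} ∪→ {A,G}; cost 1
[col 3] OW: children O:{C}, W:{A} ∪→ {A,C}; cost 1
[col 3] OVW: children OW:{A,C}, V:{G} ∪→ {A,C,G}; cost 1
[col 3] OVWZ: children OVW:{A,C,G}, Z:{A} ∩→ {A}; cost 0
per-site changes: [2, 3, 2, 2]; total = 9

2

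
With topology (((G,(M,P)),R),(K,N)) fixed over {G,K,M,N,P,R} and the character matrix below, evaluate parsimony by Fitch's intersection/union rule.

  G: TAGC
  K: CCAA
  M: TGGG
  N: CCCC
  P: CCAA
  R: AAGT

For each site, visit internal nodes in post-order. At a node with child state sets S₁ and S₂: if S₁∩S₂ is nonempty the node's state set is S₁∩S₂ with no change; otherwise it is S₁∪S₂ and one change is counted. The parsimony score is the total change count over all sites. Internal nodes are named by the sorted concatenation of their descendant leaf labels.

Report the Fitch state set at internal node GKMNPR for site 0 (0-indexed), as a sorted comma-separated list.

A,C,T

MP@0: {T} ∪ {C} = {C,T} (union, +1)
GMP@0: {T} ∩ {C,T} = {T} (intersection, +0)
GMPR@0: {T} ∪ {A} = {A,T} (union, +1)
KN@0: {C} ∩ {C} = {C} (intersection, +0)
GKMNPR@0: {A,T} ∪ {C} = {A,C,T} (union, +1)
MP@1: {G} ∪ {C} = {C,G} (union, +1)
GMP@1: {A} ∪ {C,G} = {A,C,G} (union, +1)
GMPR@1: {A,C,G} ∩ {A} = {A} (intersection, +0)
KN@1: {C} ∩ {C} = {C} (intersection, +0)
GKMNPR@1: {A} ∪ {C} = {A,C} (union, +1)
MP@2: {G} ∪ {A} = {A,G} (union, +1)
GMP@2: {G} ∩ {A,G} = {G} (intersection, +0)
GMPR@2: {G} ∩ {G} = {G} (intersection, +0)
KN@2: {A} ∪ {C} = {A,C} (union, +1)
GKMNPR@2: {G} ∪ {A,C} = {A,C,G} (union, +1)
MP@3: {G} ∪ {A} = {A,G} (union, +1)
GMP@3: {C} ∪ {A,G} = {A,C,G} (union, +1)
GMPR@3: {A,C,G} ∪ {T} = {A,C,G,T} (union, +1)
KN@3: {A} ∪ {C} = {A,C} (union, +1)
GKMNPR@3: {A,C,G,T} ∩ {A,C} = {A,C} (intersection, +0)
per-site changes: [3, 3, 3, 4]; total = 13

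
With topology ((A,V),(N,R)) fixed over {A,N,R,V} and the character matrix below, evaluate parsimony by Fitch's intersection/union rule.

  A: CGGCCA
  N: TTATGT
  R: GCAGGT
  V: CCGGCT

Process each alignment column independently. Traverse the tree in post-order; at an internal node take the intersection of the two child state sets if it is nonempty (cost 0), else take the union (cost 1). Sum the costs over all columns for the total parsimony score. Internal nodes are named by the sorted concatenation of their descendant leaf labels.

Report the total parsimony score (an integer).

[col 0] AV: children A:{C}, V:{C} ∩→ {C}; cost 0
[col 0] NR: children N:{T}, R:{G} ∪→ {G,T}; cost 1
[col 0] ANRV: children AV:{C}, NR:{G,T} ∪→ {C,G,T}; cost 1
[col 1] AV: children A:{G}, V:{C} ∪→ {C,G}; cost 1
[col 1] NR: children N:{T}, R:{C} ∪→ {C,T}; cost 1
[col 1] ANRV: children AV:{C,G}, NR:{C,T} ∩→ {C}; cost 0
[col 2] AV: children A:{G}, V:{G} ∩→ {G}; cost 0
[col 2] NR: children N:{A}, R:{A} ∩→ {A}; cost 0
[col 2] ANRV: children AV:{G}, NR:{A} ∪→ {A,G}; cost 1
[col 3] AV: children A:{C}, V:{G} ∪→ {C,G}; cost 1
[col 3] NR: children N:{T}, R:{G} ∪→ {G,T}; cost 1
[col 3] ANRV: children AV:{C,G}, NR:{G,T} ∩→ {G}; cost 0
[col 4] AV: children A:{C}, V:{C} ∩→ {C}; cost 0
[col 4] NR: children N:{G}, R:{G} ∩→ {G}; cost 0
[col 4] ANRV: children AV:{C}, NR:{G} ∪→ {C,G}; cost 1
[col 5] AV: children A:{A}, V:{T} ∪→ {A,T}; cost 1
[col 5] NR: children N:{T}, R:{T} ∩→ {T}; cost 0
[col 5] ANRV: children AV:{A,T}, NR:{T} ∩→ {T}; cost 0
per-site changes: [2, 2, 1, 2, 1, 1]; total = 9

9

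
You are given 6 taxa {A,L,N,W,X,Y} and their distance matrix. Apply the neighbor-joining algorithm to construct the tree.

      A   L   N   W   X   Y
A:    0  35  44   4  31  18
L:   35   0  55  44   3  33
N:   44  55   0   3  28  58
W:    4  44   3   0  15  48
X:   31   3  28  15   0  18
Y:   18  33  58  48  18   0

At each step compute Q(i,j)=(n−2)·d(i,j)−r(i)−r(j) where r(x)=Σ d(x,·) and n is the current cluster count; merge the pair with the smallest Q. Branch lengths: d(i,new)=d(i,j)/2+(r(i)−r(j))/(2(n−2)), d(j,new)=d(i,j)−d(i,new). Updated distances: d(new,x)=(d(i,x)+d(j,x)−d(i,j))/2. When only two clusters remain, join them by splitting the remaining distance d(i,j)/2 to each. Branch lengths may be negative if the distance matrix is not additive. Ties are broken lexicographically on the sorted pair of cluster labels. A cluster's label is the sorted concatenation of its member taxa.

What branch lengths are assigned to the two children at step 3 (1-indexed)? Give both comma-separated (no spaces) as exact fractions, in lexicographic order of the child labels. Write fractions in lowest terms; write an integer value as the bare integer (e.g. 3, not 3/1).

21/8,159/8

step 1: merge (N,W) at d=3, Q=-290; branch lengths N→43/4, W→-31/4; new cluster NW
  updated: d(A,NW)=45/2, d(L,NW)=48, d(NW,X)=20, d(NW,Y)=103/2
step 2: merge (L,X) at d=3, Q=-182; branch lengths L→28/3, X→-19/3; new cluster LX
  updated: d(A,LX)=63/2, d(LX,NW)=65/2, d(LX,Y)=24
step 3: merge (A,NW) at d=45/2, Q=-267/2; branch lengths A→21/8, NW→159/8; new cluster ANW
  updated: d(ANW,LX)=83/4, d(ANW,Y)=47/2
step 4: merge (ANW,LX) at d=83/4, Q=-273/4; branch lengths ANW→81/8, LX→85/8; new cluster ALNWX
  updated: d(ALNWX,Y)=107/8
step 5: merge (ALNWX,Y) at d=107/8; branch lengths ALNWX→107/16, Y→107/16; new cluster ALNWXY
final tree: (((A:21/8,(N:43/4,W:-31/4):159/8):81/8,(L:28/3,X:-19/3):85/8):107/16,Y:107/16)
total length: 501/8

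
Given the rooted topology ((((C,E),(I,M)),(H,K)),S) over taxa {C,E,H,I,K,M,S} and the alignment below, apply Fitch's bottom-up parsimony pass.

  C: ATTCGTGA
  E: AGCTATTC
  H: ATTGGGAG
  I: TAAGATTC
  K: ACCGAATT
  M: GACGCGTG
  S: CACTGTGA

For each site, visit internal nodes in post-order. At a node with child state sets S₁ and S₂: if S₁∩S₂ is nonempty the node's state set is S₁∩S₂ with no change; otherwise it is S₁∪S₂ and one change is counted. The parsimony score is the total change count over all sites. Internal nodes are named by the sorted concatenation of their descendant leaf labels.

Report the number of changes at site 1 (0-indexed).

site 0, node CE: C={A} ∩ E={A} → {A} (+0)
site 0, node IM: I={T} ∪ M={G} → {G,T} (+1)
site 0, node CEIM: CE={A} ∪ IM={G,T} → {A,G,T} (+1)
site 0, node HK: H={A} ∩ K={A} → {A} (+0)
site 0, node CEHIKM: CEIM={A,G,T} ∩ HK={A} → {A} (+0)
site 0, node CEHIKMS: CEHIKM={A} ∪ S={C} → {A,C} (+1)
site 1, node CE: C={T} ∪ E={G} → {G,T} (+1)
site 1, node IM: I={A} ∩ M={A} → {A} (+0)
site 1, node CEIM: CE={G,T} ∪ IM={A} → {A,G,T} (+1)
site 1, node HK: H={T} ∪ K={C} → {C,T} (+1)
site 1, node CEHIKM: CEIM={A,G,T} ∩ HK={C,T} → {T} (+0)
site 1, node CEHIKMS: CEHIKM={T} ∪ S={A} → {A,T} (+1)
site 2, node CE: C={T} ∪ E={C} → {C,T} (+1)
site 2, node IM: I={A} ∪ M={C} → {A,C} (+1)
site 2, node CEIM: CE={C,T} ∩ IM={A,C} → {C} (+0)
site 2, node HK: H={T} ∪ K={C} → {C,T} (+1)
site 2, node CEHIKM: CEIM={C} ∩ HK={C,T} → {C} (+0)
site 2, node CEHIKMS: CEHIKM={C} ∩ S={C} → {C} (+0)
site 3, node CE: C={C} ∪ E={T} → {C,T} (+1)
site 3, node IM: I={G} ∩ M={G} → {G} (+0)
site 3, node CEIM: CE={C,T} ∪ IM={G} → {C,G,T} (+1)
site 3, node HK: H={G} ∩ K={G} → {G} (+0)
site 3, node CEHIKM: CEIM={C,G,T} ∩ HK={G} → {G} (+0)
site 3, node CEHIKMS: CEHIKM={G} ∪ S={T} → {G,T} (+1)
site 4, node CE: C={G} ∪ E={A} → {A,G} (+1)
site 4, node IM: I={A} ∪ M={C} → {A,C} (+1)
site 4, node CEIM: CE={A,G} ∩ IM={A,C} → {A} (+0)
site 4, node HK: H={G} ∪ K={A} → {A,G} (+1)
site 4, node CEHIKM: CEIM={A} ∩ HK={A,G} → {A} (+0)
site 4, node CEHIKMS: CEHIKM={A} ∪ S={G} → {A,G} (+1)
site 5, node CE: C={T} ∩ E={T} → {T} (+0)
site 5, node IM: I={T} ∪ M={G} → {G,T} (+1)
site 5, node CEIM: CE={T} ∩ IM={G,T} → {T} (+0)
site 5, node HK: H={G} ∪ K={A} → {A,G} (+1)
site 5, node CEHIKM: CEIM={T} ∪ HK={A,G} → {A,G,T} (+1)
site 5, node CEHIKMS: CEHIKM={A,G,T} ∩ S={T} → {T} (+0)
site 6, node CE: C={G} ∪ E={T} → {G,T} (+1)
site 6, node IM: I={T} ∩ M={T} → {T} (+0)
site 6, node CEIM: CE={G,T} ∩ IM={T} → {T} (+0)
site 6, node HK: H={A} ∪ K={T} → {A,T} (+1)
site 6, node CEHIKM: CEIM={T} ∩ HK={A,T} → {T} (+0)
site 6, node CEHIKMS: CEHIKM={T} ∪ S={G} → {G,T} (+1)
site 7, node CE: C={A} ∪ E={C} → {A,C} (+1)
site 7, node IM: I={C} ∪ M={G} → {C,G} (+1)
site 7, node CEIM: CE={A,C} ∩ IM={C,G} → {C} (+0)
site 7, node HK: H={G} ∪ K={T} → {G,T} (+1)
site 7, node CEHIKM: CEIM={C} ∪ HK={G,T} → {C,G,T} (+1)
site 7, node CEHIKMS: CEHIKM={C,G,T} ∪ S={A} → {A,C,G,T} (+1)
per-site changes: [3, 4, 3, 3, 4, 3, 3, 5]; total = 28

4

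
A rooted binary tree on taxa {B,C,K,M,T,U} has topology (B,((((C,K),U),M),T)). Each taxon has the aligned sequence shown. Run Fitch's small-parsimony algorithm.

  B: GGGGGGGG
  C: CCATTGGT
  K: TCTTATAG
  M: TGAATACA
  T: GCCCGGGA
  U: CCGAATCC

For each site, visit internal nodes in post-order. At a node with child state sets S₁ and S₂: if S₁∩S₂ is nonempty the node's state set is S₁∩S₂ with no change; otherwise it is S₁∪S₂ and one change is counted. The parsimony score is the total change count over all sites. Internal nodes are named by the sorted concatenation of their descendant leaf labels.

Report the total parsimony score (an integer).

25

[col 0] CK: children C:{C}, K:{T} ∪→ {C,T}; cost 1
[col 0] CKU: children CK:{C,T}, U:{C} ∩→ {C}; cost 0
[col 0] CKMU: children CKU:{C}, M:{T} ∪→ {C,T}; cost 1
[col 0] CKMTU: children CKMU:{C,T}, T:{G} ∪→ {C,G,T}; cost 1
[col 0] BCKMTU: children B:{G}, CKMTU:{C,G,T} ∩→ {G}; cost 0
[col 1] CK: children C:{C}, K:{C} ∩→ {C}; cost 0
[col 1] CKU: children CK:{C}, U:{C} ∩→ {C}; cost 0
[col 1] CKMU: children CKU:{C}, M:{G} ∪→ {C,G}; cost 1
[col 1] CKMTU: children CKMU:{C,G}, T:{C} ∩→ {C}; cost 0
[col 1] BCKMTU: children B:{G}, CKMTU:{C} ∪→ {C,G}; cost 1
[col 2] CK: children C:{A}, K:{T} ∪→ {A,T}; cost 1
[col 2] CKU: children CK:{A,T}, U:{G} ∪→ {A,G,T}; cost 1
[col 2] CKMU: children CKU:{A,G,T}, M:{A} ∩→ {A}; cost 0
[col 2] CKMTU: children CKMU:{A}, T:{C} ∪→ {A,C}; cost 1
[col 2] BCKMTU: children B:{G}, CKMTU:{A,C} ∪→ {A,C,G}; cost 1
[col 3] CK: children C:{T}, K:{T} ∩→ {T}; cost 0
[col 3] CKU: children CK:{T}, U:{A} ∪→ {A,T}; cost 1
[col 3] CKMU: children CKU:{A,T}, M:{A} ∩→ {A}; cost 0
[col 3] CKMTU: children CKMU:{A}, T:{C} ∪→ {A,C}; cost 1
[col 3] BCKMTU: children B:{G}, CKMTU:{A,C} ∪→ {A,C,G}; cost 1
[col 4] CK: children C:{T}, K:{A} ∪→ {A,T}; cost 1
[col 4] CKU: children CK:{A,T}, U:{A} ∩→ {A}; cost 0
[col 4] CKMU: children CKU:{A}, M:{T} ∪→ {A,T}; cost 1
[col 4] CKMTU: children CKMU:{A,T}, T:{G} ∪→ {A,G,T}; cost 1
[col 4] BCKMTU: children B:{G}, CKMTU:{A,G,T} ∩→ {G}; cost 0
[col 5] CK: children C:{G}, K:{T} ∪→ {G,T}; cost 1
[col 5] CKU: children CK:{G,T}, U:{T} ∩→ {T}; cost 0
[col 5] CKMU: children CKU:{T}, M:{A} ∪→ {A,T}; cost 1
[col 5] CKMTU: children CKMU:{A,T}, T:{G} ∪→ {A,G,T}; cost 1
[col 5] BCKMTU: children B:{G}, CKMTU:{A,G,T} ∩→ {G}; cost 0
[col 6] CK: children C:{G}, K:{A} ∪→ {A,G}; cost 1
[col 6] CKU: children CK:{A,G}, U:{C} ∪→ {A,C,G}; cost 1
[col 6] CKMU: children CKU:{A,C,G}, M:{C} ∩→ {C}; cost 0
[col 6] CKMTU: children CKMU:{C}, T:{G} ∪→ {C,G}; cost 1
[col 6] BCKMTU: children B:{G}, CKMTU:{C,G} ∩→ {G}; cost 0
[col 7] CK: children C:{T}, K:{G} ∪→ {G,T}; cost 1
[col 7] CKU: children CK:{G,T}, U:{C} ∪→ {C,G,T}; cost 1
[col 7] CKMU: children CKU:{C,G,T}, M:{A} ∪→ {A,C,G,T}; cost 1
[col 7] CKMTU: children CKMU:{A,C,G,T}, T:{A} ∩→ {A}; cost 0
[col 7] BCKMTU: children B:{G}, CKMTU:{A} ∪→ {A,G}; cost 1
per-site changes: [3, 2, 4, 3, 3, 3, 3, 4]; total = 25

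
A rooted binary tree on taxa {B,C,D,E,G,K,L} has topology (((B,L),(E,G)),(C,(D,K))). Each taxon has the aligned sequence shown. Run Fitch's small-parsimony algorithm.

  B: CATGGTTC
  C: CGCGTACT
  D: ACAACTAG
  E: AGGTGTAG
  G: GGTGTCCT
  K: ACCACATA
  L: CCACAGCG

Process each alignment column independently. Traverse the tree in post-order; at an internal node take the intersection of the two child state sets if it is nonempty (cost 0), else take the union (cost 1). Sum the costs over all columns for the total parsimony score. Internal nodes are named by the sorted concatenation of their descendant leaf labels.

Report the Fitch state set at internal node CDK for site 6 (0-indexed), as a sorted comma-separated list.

site 0, node BL: B={C} ∩ L={C} → {C} (+0)
site 0, node EG: E={A} ∪ G={G} → {A,G} (+1)
site 0, node BEGL: BL={C} ∪ EG={A,G} → {A,C,G} (+1)
site 0, node DK: D={A} ∩ K={A} → {A} (+0)
site 0, node CDK: C={C} ∪ DK={A} → {A,C} (+1)
site 0, node BCDEGKL: BEGL={A,C,G} ∩ CDK={A,C} → {A,C} (+0)
site 1, node BL: B={A} ∪ L={C} → {A,C} (+1)
site 1, node EG: E={G} ∩ G={G} → {G} (+0)
site 1, node BEGL: BL={A,C} ∪ EG={G} → {A,C,G} (+1)
site 1, node DK: D={C} ∩ K={C} → {C} (+0)
site 1, node CDK: C={G} ∪ DK={C} → {C,G} (+1)
site 1, node BCDEGKL: BEGL={A,C,G} ∩ CDK={C,G} → {C,G} (+0)
site 2, node BL: B={T} ∪ L={A} → {A,T} (+1)
site 2, node EG: E={G} ∪ G={T} → {G,T} (+1)
site 2, node BEGL: BL={A,T} ∩ EG={G,T} → {T} (+0)
site 2, node DK: D={A} ∪ K={C} → {A,C} (+1)
site 2, node CDK: C={C} ∩ DK={A,C} → {C} (+0)
site 2, node BCDEGKL: BEGL={T} ∪ CDK={C} → {C,T} (+1)
site 3, node BL: B={G} ∪ L={C} → {C,G} (+1)
site 3, node EG: E={T} ∪ G={G} → {G,T} (+1)
site 3, node BEGL: BL={C,G} ∩ EG={G,T} → {G} (+0)
site 3, node DK: D={A} ∩ K={A} → {A} (+0)
site 3, node CDK: C={G} ∪ DK={A} → {A,G} (+1)
site 3, node BCDEGKL: BEGL={G} ∩ CDK={A,G} → {G} (+0)
site 4, node BL: B={G} ∪ L={A} → {A,G} (+1)
site 4, node EG: E={G} ∪ G={T} → {G,T} (+1)
site 4, node BEGL: BL={A,G} ∩ EG={G,T} → {G} (+0)
site 4, node DK: D={C} ∩ K={C} → {C} (+0)
site 4, node CDK: C={T} ∪ DK={C} → {C,T} (+1)
site 4, node BCDEGKL: BEGL={G} ∪ CDK={C,T} → {C,G,T} (+1)
site 5, node BL: B={T} ∪ L={G} → {G,T} (+1)
site 5, node EG: E={T} ∪ G={C} → {C,T} (+1)
site 5, node BEGL: BL={G,T} ∩ EG={C,T} → {T} (+0)
site 5, node DK: D={T} ∪ K={A} → {A,T} (+1)
site 5, node CDK: C={A} ∩ DK={A,T} → {A} (+0)
site 5, node BCDEGKL: BEGL={T} ∪ CDK={A} → {A,T} (+1)
site 6, node BL: B={T} ∪ L={C} → {C,T} (+1)
site 6, node EG: E={A} ∪ G={C} → {A,C} (+1)
site 6, node BEGL: BL={C,T} ∩ EG={A,C} → {C} (+0)
site 6, node DK: D={A} ∪ K={T} → {A,T} (+1)
site 6, node CDK: C={C} ∪ DK={A,T} → {A,C,T} (+1)
site 6, node BCDEGKL: BEGL={C} ∩ CDK={A,C,T} → {C} (+0)
site 7, node BL: B={C} ∪ L={G} → {C,G} (+1)
site 7, node EG: E={G} ∪ G={T} → {G,T} (+1)
site 7, node BEGL: BL={C,G} ∩ EG={G,T} → {G} (+0)
site 7, node DK: D={G} ∪ K={A} → {A,G} (+1)
site 7, node CDK: C={T} ∪ DK={A,G} → {A,G,T} (+1)
site 7, node BCDEGKL: BEGL={G} ∩ CDK={A,G,T} → {G} (+0)
per-site changes: [3, 3, 4, 3, 4, 4, 4, 4]; total = 29

A,C,T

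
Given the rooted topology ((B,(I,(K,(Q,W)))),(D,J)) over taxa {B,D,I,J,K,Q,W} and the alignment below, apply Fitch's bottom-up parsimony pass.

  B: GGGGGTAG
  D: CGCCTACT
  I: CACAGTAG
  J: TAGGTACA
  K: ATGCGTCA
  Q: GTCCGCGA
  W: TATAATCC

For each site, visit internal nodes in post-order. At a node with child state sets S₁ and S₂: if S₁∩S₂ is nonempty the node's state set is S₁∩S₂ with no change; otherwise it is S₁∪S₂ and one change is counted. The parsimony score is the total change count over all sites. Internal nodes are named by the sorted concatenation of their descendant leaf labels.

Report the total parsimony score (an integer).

QW@0: {G} ∪ {T} = {G,T} (union, +1)
KQW@0: {A} ∪ {G,T} = {A,G,T} (union, +1)
IKQW@0: {C} ∪ {A,G,T} = {A,C,G,T} (union, +1)
BIKQW@0: {G} ∩ {A,C,G,T} = {G} (intersection, +0)
DJ@0: {C} ∪ {T} = {C,T} (union, +1)
BDIJKQW@0: {G} ∪ {C,T} = {C,G,T} (union, +1)
QW@1: {T} ∪ {A} = {A,T} (union, +1)
KQW@1: {T} ∩ {A,T} = {T} (intersection, +0)
IKQW@1: {A} ∪ {T} = {A,T} (union, +1)
BIKQW@1: {G} ∪ {A,T} = {A,G,T} (union, +1)
DJ@1: {G} ∪ {A} = {A,G} (union, +1)
BDIJKQW@1: {A,G,T} ∩ {A,G} = {A,G} (intersection, +0)
QW@2: {C} ∪ {T} = {C,T} (union, +1)
KQW@2: {G} ∪ {C,T} = {C,G,T} (union, +1)
IKQW@2: {C} ∩ {C,G,T} = {C} (intersection, +0)
BIKQW@2: {G} ∪ {C} = {C,G} (union, +1)
DJ@2: {C} ∪ {G} = {C,G} (union, +1)
BDIJKQW@2: {C,G} ∩ {C,G} = {C,G} (intersection, +0)
QW@3: {C} ∪ {A} = {A,C} (union, +1)
KQW@3: {C} ∩ {A,C} = {C} (intersection, +0)
IKQW@3: {A} ∪ {C} = {A,C} (union, +1)
BIKQW@3: {G} ∪ {A,C} = {A,C,G} (union, +1)
DJ@3: {C} ∪ {G} = {C,G} (union, +1)
BDIJKQW@3: {A,C,G} ∩ {C,G} = {C,G} (intersection, +0)
QW@4: {G} ∪ {A} = {A,G} (union, +1)
KQW@4: {G} ∩ {A,G} = {G} (intersection, +0)
IKQW@4: {G} ∩ {G} = {G} (intersection, +0)
BIKQW@4: {G} ∩ {G} = {G} (intersection, +0)
DJ@4: {T} ∩ {T} = {T} (intersection, +0)
BDIJKQW@4: {G} ∪ {T} = {G,T} (union, +1)
QW@5: {C} ∪ {T} = {C,T} (union, +1)
KQW@5: {T} ∩ {C,T} = {T} (intersection, +0)
IKQW@5: {T} ∩ {T} = {T} (intersection, +0)
BIKQW@5: {T} ∩ {T} = {T} (intersection, +0)
DJ@5: {A} ∩ {A} = {A} (intersection, +0)
BDIJKQW@5: {T} ∪ {A} = {A,T} (union, +1)
QW@6: {G} ∪ {C} = {C,G} (union, +1)
KQW@6: {C} ∩ {C,G} = {C} (intersection, +0)
IKQW@6: {A} ∪ {C} = {A,C} (union, +1)
BIKQW@6: {A} ∩ {A,C} = {A} (intersection, +0)
DJ@6: {C} ∩ {C} = {C} (intersection, +0)
BDIJKQW@6: {A} ∪ {C} = {A,C} (union, +1)
QW@7: {A} ∪ {C} = {A,C} (union, +1)
KQW@7: {A} ∩ {A,C} = {A} (intersection, +0)
IKQW@7: {G} ∪ {A} = {A,G} (union, +1)
BIKQW@7: {G} ∩ {A,G} = {G} (intersection, +0)
DJ@7: {T} ∪ {A} = {A,T} (union, +1)
BDIJKQW@7: {G} ∪ {A,T} = {A,G,T} (union, +1)
per-site changes: [5, 4, 4, 4, 2, 2, 3, 4]; total = 28

28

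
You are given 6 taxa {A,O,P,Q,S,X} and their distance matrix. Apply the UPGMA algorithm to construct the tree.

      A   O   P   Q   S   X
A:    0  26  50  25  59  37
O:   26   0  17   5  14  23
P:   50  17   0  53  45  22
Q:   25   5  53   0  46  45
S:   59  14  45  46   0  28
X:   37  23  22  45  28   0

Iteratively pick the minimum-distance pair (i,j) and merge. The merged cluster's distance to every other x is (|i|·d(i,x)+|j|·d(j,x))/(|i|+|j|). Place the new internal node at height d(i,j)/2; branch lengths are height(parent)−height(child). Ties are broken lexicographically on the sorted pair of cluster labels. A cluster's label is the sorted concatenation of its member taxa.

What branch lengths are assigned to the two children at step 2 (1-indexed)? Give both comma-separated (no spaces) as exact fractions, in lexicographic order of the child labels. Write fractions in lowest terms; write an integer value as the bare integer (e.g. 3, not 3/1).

step 1: merge (O,Q) at d=5; branch lengths O→5/2, Q→5/2; new cluster OQ
  updated: d(A,OQ)=51/2, d(OQ,P)=35, d(OQ,S)=30, d(OQ,X)=34
step 2: merge (P,X) at d=22; branch lengths P→11, X→11; new cluster PX
  updated: d(A,PX)=87/2, d(OQ,PX)=69/2, d(PX,S)=73/2
step 3: merge (A,OQ) at d=51/2; branch lengths A→51/4, OQ→41/4; new cluster AOQ
  updated: d(AOQ,PX)=75/2, d(AOQ,S)=119/3
step 4: merge (PX,S) at d=73/2; branch lengths PX→29/4, S→73/4; new cluster PSX
  updated: d(AOQ,PSX)=344/9
step 5: merge (AOQ,PSX) at d=344/9; branch lengths AOQ→229/36, PSX→31/36; new cluster AOPQSX
final tree: ((A:51/4,(O:5/2,Q:5/2):41/4):229/36,((P:11,X:11):29/4,S:73/4):31/36)
total length: 1489/18

11,11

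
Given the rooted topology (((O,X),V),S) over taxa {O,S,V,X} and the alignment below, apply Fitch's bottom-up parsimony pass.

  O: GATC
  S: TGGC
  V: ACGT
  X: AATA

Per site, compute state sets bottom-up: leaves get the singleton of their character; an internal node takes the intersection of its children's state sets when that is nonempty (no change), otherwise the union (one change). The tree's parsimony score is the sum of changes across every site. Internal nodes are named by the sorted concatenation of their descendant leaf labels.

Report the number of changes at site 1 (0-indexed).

2

[col 0] OX: children O:{G}, X:{A} ∪→ {A,G}; cost 1
[col 0] OVX: children OX:{A,G}, V:{A} ∩→ {A}; cost 0
[col 0] OSVX: children OVX:{A}, S:{T} ∪→ {A,T}; cost 1
[col 1] OX: children O:{A}, X:{A} ∩→ {A}; cost 0
[col 1] OVX: children OX:{A}, V:{C} ∪→ {A,C}; cost 1
[col 1] OSVX: children OVX:{A,C}, S:{G} ∪→ {A,C,G}; cost 1
[col 2] OX: children O:{T}, X:{T} ∩→ {T}; cost 0
[col 2] OVX: children OX:{T}, V:{G} ∪→ {G,T}; cost 1
[col 2] OSVX: children OVX:{G,T}, S:{G} ∩→ {G}; cost 0
[col 3] OX: children O:{C}, X:{A} ∪→ {A,C}; cost 1
[col 3] OVX: children OX:{A,C}, V:{T} ∪→ {A,C,T}; cost 1
[col 3] OSVX: children OVX:{A,C,T}, S:{C} ∩→ {C}; cost 0
per-site changes: [2, 2, 1, 2]; total = 7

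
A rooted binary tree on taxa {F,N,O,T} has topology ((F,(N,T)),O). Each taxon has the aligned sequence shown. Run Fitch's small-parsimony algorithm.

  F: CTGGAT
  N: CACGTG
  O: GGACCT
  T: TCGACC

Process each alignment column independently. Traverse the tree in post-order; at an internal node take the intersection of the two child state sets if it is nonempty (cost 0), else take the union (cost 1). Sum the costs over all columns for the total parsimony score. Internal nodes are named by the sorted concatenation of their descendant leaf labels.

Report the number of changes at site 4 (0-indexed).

[col 0] NT: children N:{C}, T:{T} ∪→ {C,T}; cost 1
[col 0] FNT: children F:{C}, NT:{C,T} ∩→ {C}; cost 0
[col 0] FNOT: children FNT:{C}, O:{G} ∪→ {C,G}; cost 1
[col 1] NT: children N:{A}, T:{C} ∪→ {A,C}; cost 1
[col 1] FNT: children F:{T}, NT:{A,C} ∪→ {A,C,T}; cost 1
[col 1] FNOT: children FNT:{A,C,T}, O:{G} ∪→ {A,C,G,T}; cost 1
[col 2] NT: children N:{C}, T:{G} ∪→ {C,G}; cost 1
[col 2] FNT: children F:{G}, NT:{C,G} ∩→ {G}; cost 0
[col 2] FNOT: children FNT:{G}, O:{A} ∪→ {A,G}; cost 1
[col 3] NT: children N:{G}, T:{A} ∪→ {A,G}; cost 1
[col 3] FNT: children F:{G}, NT:{A,G} ∩→ {G}; cost 0
[col 3] FNOT: children FNT:{G}, O:{C} ∪→ {C,G}; cost 1
[col 4] NT: children N:{T}, T:{C} ∪→ {C,T}; cost 1
[col 4] FNT: children F:{A}, NT:{C,T} ∪→ {A,C,T}; cost 1
[col 4] FNOT: children FNT:{A,C,T}, O:{C} ∩→ {C}; cost 0
[col 5] NT: children N:{G}, T:{C} ∪→ {C,G}; cost 1
[col 5] FNT: children F:{T}, NT:{C,G} ∪→ {C,G,T}; cost 1
[col 5] FNOT: children FNT:{C,G,T}, O:{T} ∩→ {T}; cost 0
per-site changes: [2, 3, 2, 2, 2, 2]; total = 13

2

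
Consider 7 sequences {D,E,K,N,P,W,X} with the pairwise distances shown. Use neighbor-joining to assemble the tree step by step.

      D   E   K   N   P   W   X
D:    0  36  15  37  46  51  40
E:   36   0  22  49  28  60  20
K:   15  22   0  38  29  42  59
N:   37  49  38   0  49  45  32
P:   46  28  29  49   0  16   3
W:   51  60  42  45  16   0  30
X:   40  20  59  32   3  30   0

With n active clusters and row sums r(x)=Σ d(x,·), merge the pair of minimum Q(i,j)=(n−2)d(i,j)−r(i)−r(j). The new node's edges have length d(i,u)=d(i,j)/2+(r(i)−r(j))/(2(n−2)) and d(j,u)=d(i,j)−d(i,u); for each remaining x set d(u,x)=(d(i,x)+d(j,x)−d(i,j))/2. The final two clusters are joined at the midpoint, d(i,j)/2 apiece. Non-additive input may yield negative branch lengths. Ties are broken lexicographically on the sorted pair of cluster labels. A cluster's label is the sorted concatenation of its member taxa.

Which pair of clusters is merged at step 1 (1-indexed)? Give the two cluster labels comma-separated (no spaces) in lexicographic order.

D,K

step 1: merge (D,K) at d=15, Q=-355; branch lengths D→19/2, K→11/2; new cluster DK
  updated: d(DK,E)=43/2, d(DK,N)=30, d(DK,P)=30, d(DK,W)=39, d(DK,X)=42
step 2: merge (DK,E) at d=43/2, Q=-255; branch lengths DK→35/4, E→51/4; new cluster DEK
  updated: d(DEK,N)=115/4, d(DEK,P)=73/4, d(DEK,W)=155/4, d(DEK,X)=81/4
step 3: merge (DEK,N) at d=115/4, Q=-349/2; branch lengths DEK→25/4, N→45/2; new cluster DEKN
  updated: d(DEKN,P)=77/4, d(DEKN,W)=55/2, d(DEKN,X)=47/4
step 4: merge (DEKN,X) at d=47/4, Q=-319/4; branch lengths DEKN→149/16, X→39/16; new cluster DEKNX
  updated: d(DEKNX,P)=21/4, d(DEKNX,W)=183/8
step 5: merge (DEKNX,P) at d=21/4, Q=-353/8; branch lengths DEKNX→97/16, P→-13/16; new cluster DEKNPX
  updated: d(DEKNPX,W)=269/16
step 6: merge (DEKNPX,W) at d=269/16; branch lengths DEKNPX→269/32, W→269/32; new cluster DEKNPWX
final tree: ((((((D:19/2,K:11/2):35/4,E:51/4):25/4,N:45/2):149/16,X:39/16):97/16,P:-13/16):269/32,W:269/32)
total length: 1585/16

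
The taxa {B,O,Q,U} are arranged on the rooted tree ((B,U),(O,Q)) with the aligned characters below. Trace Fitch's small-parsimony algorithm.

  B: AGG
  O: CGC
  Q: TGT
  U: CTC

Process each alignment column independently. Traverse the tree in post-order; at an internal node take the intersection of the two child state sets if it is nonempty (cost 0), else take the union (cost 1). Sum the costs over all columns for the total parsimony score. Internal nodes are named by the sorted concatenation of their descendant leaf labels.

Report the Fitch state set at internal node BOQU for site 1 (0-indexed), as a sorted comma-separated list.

[col 0] BU: children B:{A}, U:{C} ∪→ {A,C}; cost 1
[col 0] OQ: children O:{C}, Q:{T} ∪→ {C,T}; cost 1
[col 0] BOQU: children BU:{A,C}, OQ:{C,T} ∩→ {C}; cost 0
[col 1] BU: children B:{G}, U:{T} ∪→ {G,T}; cost 1
[col 1] OQ: children O:{G}, Q:{G} ∩→ {G}; cost 0
[col 1] BOQU: children BU:{G,T}, OQ:{G} ∩→ {G}; cost 0
[col 2] BU: children B:{G}, U:{C} ∪→ {C,G}; cost 1
[col 2] OQ: children O:{C}, Q:{T} ∪→ {C,T}; cost 1
[col 2] BOQU: children BU:{C,G}, OQ:{C,T} ∩→ {C}; cost 0
per-site changes: [2, 1, 2]; total = 5

G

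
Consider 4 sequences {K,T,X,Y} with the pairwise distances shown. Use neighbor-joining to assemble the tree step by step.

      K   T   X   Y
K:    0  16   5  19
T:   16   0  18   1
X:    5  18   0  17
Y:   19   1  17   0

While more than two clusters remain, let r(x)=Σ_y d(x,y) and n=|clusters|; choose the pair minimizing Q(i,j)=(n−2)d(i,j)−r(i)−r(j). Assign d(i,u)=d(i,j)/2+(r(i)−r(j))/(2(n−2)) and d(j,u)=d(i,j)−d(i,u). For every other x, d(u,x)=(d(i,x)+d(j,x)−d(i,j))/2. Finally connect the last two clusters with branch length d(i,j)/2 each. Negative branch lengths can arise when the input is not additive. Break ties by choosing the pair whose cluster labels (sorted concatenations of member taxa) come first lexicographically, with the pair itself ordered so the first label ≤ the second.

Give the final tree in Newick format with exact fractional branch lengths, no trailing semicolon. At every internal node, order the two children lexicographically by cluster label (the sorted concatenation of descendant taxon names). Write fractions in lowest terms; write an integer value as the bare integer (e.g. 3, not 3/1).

iteration 1: select K,X (d=5, Q=-70); attach at lengths (5/2, 5/2); label the merged cluster KX
  updated: d(KX,T)=29/2, d(KX,Y)=31/2
iteration 2: select KX,T (d=29/2, Q=-31); attach at lengths (29/2, 0); label the merged cluster KTX
  updated: d(KTX,Y)=1
iteration 3: select KTX,Y (d=1); attach at lengths (1/2, 1/2); label the merged cluster KTXY
final tree: (((K:5/2,X:5/2):29/2,T:0):1/2,Y:1/2)
total length: 41/2

(((K:5/2,X:5/2):29/2,T:0):1/2,Y:1/2)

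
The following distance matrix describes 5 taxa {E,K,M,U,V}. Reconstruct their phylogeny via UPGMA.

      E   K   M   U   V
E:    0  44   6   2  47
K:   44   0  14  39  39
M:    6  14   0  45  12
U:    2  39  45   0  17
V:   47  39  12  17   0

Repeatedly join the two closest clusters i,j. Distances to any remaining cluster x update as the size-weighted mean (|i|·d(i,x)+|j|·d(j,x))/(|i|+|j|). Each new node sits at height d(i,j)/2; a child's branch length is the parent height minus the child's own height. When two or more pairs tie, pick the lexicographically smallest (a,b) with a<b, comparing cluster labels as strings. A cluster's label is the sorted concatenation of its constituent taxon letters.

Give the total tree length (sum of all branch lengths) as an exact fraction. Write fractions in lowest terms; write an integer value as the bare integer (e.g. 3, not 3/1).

1. join E+U (d=2) ⇒ EU; edges |E|=1, |U|=1
  updated: d(EU,K)=83/2, d(EU,M)=51/2, d(EU,V)=32
2. join M+V (d=12) ⇒ MV; edges |M|=6, |V|=6
  updated: d(EU,MV)=115/4, d(K,MV)=53/2
3. join K+MV (d=53/2) ⇒ KMV; edges |K|=53/4, |MV|=29/4
  updated: d(EU,KMV)=33
4. join EU+KMV (d=33) ⇒ EKMUV; edges |EU|=31/2, |KMV|=13/4
final tree: ((E:1,U:1):31/2,(K:53/4,(M:6,V:6):29/4):13/4)
total length: 213/4

213/4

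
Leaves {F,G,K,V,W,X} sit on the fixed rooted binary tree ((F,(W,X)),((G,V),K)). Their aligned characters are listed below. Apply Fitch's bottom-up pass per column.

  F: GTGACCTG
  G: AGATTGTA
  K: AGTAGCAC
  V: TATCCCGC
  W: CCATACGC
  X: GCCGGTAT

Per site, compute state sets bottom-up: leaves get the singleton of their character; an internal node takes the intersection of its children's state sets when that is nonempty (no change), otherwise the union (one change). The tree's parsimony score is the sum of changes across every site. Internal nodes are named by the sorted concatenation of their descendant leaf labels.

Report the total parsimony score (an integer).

27

WX@0: {C} ∪ {G} = {C,G} (union, +1)
FWX@0: {G} ∩ {C,G} = {G} (intersection, +0)
GV@0: {A} ∪ {T} = {A,T} (union, +1)
GKV@0: {A,T} ∩ {A} = {A} (intersection, +0)
FGKVWX@0: {G} ∪ {A} = {A,G} (union, +1)
WX@1: {C} ∩ {C} = {C} (intersection, +0)
FWX@1: {T} ∪ {C} = {C,T} (union, +1)
GV@1: {G} ∪ {A} = {A,G} (union, +1)
GKV@1: {A,G} ∩ {G} = {G} (intersection, +0)
FGKVWX@1: {C,T} ∪ {G} = {C,G,T} (union, +1)
WX@2: {A} ∪ {C} = {A,C} (union, +1)
FWX@2: {G} ∪ {A,C} = {A,C,G} (union, +1)
GV@2: {A} ∪ {T} = {A,T} (union, +1)
GKV@2: {A,T} ∩ {T} = {T} (intersection, +0)
FGKVWX@2: {A,C,G} ∪ {T} = {A,C,G,T} (union, +1)
WX@3: {T} ∪ {G} = {G,T} (union, +1)
FWX@3: {A} ∪ {G,T} = {A,G,T} (union, +1)
GV@3: {T} ∪ {C} = {C,T} (union, +1)
GKV@3: {C,T} ∪ {A} = {A,C,T} (union, +1)
FGKVWX@3: {A,G,T} ∩ {A,C,T} = {A,T} (intersection, +0)
WX@4: {A} ∪ {G} = {A,G} (union, +1)
FWX@4: {C} ∪ {A,G} = {A,C,G} (union, +1)
GV@4: {T} ∪ {C} = {C,T} (union, +1)
GKV@4: {C,T} ∪ {G} = {C,G,T} (union, +1)
FGKVWX@4: {A,C,G} ∩ {C,G,T} = {C,G} (intersection, +0)
WX@5: {C} ∪ {T} = {C,T} (union, +1)
FWX@5: {C} ∩ {C,T} = {C} (intersection, +0)
GV@5: {G} ∪ {C} = {C,G} (union, +1)
GKV@5: {C,G} ∩ {C} = {C} (intersection, +0)
FGKVWX@5: {C} ∩ {C} = {C} (intersection, +0)
WX@6: {G} ∪ {A} = {A,G} (union, +1)
FWX@6: {T} ∪ {A,G} = {A,G,T} (union, +1)
GV@6: {T} ∪ {G} = {G,T} (union, +1)
GKV@6: {G,T} ∪ {A} = {A,G,T} (union, +1)
FGKVWX@6: {A,G,T} ∩ {A,G,T} = {A,G,T} (intersection, +0)
WX@7: {C} ∪ {T} = {C,T} (union, +1)
FWX@7: {G} ∪ {C,T} = {C,G,T} (union, +1)
GV@7: {A} ∪ {C} = {A,C} (union, +1)
GKV@7: {A,C} ∩ {C} = {C} (intersection, +0)
FGKVWX@7: {C,G,T} ∩ {C} = {C} (intersection, +0)
per-site changes: [3, 3, 4, 4, 4, 2, 4, 3]; total = 27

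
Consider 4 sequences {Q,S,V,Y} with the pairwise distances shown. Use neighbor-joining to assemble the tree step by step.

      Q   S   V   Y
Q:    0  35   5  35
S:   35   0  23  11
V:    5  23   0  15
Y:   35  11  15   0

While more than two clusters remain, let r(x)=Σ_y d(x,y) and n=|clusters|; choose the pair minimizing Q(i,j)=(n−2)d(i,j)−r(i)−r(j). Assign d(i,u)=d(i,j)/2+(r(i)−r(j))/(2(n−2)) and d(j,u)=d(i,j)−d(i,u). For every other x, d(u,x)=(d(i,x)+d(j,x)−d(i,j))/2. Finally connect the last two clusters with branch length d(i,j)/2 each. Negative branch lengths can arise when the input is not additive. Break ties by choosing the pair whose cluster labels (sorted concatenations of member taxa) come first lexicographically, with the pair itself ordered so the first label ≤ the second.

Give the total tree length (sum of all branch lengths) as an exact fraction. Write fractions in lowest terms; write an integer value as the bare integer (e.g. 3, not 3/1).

iteration 1: select Q,V (d=5, Q=-108); attach at lengths (21/2, -11/2); label the merged cluster QV
  updated: d(QV,S)=53/2, d(QV,Y)=45/2
iteration 2: select QV,S (d=53/2, Q=-60); attach at lengths (19, 15/2); label the merged cluster QSV
  updated: d(QSV,Y)=7/2
iteration 3: select QSV,Y (d=7/2); attach at lengths (7/4, 7/4); label the merged cluster QSVY
final tree: (((Q:21/2,V:-11/2):19,S:15/2):7/4,Y:7/4)
total length: 35

35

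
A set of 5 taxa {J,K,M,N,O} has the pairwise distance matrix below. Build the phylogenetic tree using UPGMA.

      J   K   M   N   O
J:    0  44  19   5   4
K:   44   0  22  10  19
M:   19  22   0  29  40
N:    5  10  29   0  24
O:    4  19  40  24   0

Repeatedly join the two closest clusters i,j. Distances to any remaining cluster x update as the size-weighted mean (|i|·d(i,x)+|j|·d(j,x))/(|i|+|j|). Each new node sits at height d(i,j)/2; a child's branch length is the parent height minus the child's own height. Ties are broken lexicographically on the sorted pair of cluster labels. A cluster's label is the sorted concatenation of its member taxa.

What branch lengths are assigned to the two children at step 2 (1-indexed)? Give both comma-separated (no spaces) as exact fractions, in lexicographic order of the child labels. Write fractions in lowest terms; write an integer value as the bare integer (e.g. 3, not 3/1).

iteration 1: select J,O (d=4); attach at lengths (2, 2); label the merged cluster JO
  updated: d(JO,K)=63/2, d(JO,M)=59/2, d(JO,N)=29/2
iteration 2: select K,N (d=10); attach at lengths (5, 5); label the merged cluster KN
  updated: d(JO,KN)=23, d(KN,M)=51/2
iteration 3: select JO,KN (d=23); attach at lengths (19/2, 13/2); label the merged cluster JKNO
  updated: d(JKNO,M)=55/2
iteration 4: select JKNO,M (d=55/2); attach at lengths (9/4, 55/4); label the merged cluster JKMNO
final tree: (((J:2,O:2):19/2,(K:5,N:5):13/2):9/4,M:55/4)
total length: 46

5,5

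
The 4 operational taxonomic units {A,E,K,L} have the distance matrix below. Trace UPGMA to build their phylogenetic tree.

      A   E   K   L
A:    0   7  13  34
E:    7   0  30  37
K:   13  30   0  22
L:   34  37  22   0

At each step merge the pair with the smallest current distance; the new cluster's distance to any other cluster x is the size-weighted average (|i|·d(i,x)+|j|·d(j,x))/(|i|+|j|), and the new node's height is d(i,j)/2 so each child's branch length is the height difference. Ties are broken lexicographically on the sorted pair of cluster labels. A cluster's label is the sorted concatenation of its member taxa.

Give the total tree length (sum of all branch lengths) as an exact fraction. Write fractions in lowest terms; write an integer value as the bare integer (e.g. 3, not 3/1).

181/4

step 1: merge (A,E) at d=7; branch lengths A→7/2, E→7/2; new cluster AE
  updated: d(AE,K)=43/2, d(AE,L)=71/2
step 2: merge (AE,K) at d=43/2; branch lengths AE→29/4, K→43/4; new cluster AEK
  updated: d(AEK,L)=31
step 3: merge (AEK,L) at d=31; branch lengths AEK→19/4, L→31/2; new cluster AEKL
final tree: (((A:7/2,E:7/2):29/4,K:43/4):19/4,L:31/2)
total length: 181/4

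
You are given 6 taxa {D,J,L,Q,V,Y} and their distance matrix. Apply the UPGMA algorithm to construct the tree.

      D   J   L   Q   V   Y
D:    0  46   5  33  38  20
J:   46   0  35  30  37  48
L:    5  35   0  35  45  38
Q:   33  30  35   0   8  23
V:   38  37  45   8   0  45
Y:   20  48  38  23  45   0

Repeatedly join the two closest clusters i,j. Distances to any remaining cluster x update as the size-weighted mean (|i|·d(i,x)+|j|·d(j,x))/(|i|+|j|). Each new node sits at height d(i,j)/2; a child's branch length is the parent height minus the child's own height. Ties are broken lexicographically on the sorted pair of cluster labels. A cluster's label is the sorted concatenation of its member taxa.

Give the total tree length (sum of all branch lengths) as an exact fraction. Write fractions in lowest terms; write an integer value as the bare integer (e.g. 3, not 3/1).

917/12

1. join D+L (d=5) ⇒ DL; edges |D|=5/2, |L|=5/2
  updated: d(DL,J)=81/2, d(DL,Q)=34, d(DL,V)=83/2, d(DL,Y)=29
2. join Q+V (d=8) ⇒ QV; edges |Q|=4, |V|=4
  updated: d(DL,QV)=151/4, d(J,QV)=67/2, d(QV,Y)=34
3. join DL+Y (d=29) ⇒ DLY; edges |DL|=12, |Y|=29/2
  updated: d(DLY,J)=43, d(DLY,QV)=73/2
4. join J+QV (d=67/2) ⇒ JQV; edges |J|=67/4, |QV|=51/4
  updated: d(DLY,JQV)=116/3
5. join DLY+JQV (d=116/3) ⇒ DJLQVY; edges |DLY|=29/6, |JQV|=31/12
final tree: (((D:5/2,L:5/2):12,Y:29/2):29/6,(J:67/4,(Q:4,V:4):51/4):31/12)
total length: 917/12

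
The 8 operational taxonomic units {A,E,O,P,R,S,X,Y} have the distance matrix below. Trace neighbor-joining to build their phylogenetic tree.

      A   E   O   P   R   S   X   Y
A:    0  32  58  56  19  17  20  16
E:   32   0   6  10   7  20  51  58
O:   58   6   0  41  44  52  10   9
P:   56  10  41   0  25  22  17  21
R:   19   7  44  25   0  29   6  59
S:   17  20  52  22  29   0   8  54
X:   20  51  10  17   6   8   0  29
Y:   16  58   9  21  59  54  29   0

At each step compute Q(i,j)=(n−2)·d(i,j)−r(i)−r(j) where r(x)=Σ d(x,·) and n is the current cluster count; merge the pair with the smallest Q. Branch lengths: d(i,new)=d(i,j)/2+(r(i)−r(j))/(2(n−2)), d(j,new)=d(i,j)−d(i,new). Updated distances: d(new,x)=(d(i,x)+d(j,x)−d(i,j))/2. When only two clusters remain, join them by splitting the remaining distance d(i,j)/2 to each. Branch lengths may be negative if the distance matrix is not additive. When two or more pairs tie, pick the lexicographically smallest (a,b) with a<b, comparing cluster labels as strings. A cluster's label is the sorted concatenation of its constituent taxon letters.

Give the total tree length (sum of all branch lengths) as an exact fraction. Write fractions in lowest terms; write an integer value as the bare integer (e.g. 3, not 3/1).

iteration 1: select O,Y (d=9, Q=-412); attach at lengths (7/3, 20/3); label the merged cluster OY
  updated: d(A,OY)=65/2, d(E,OY)=55/2, d(OY,P)=53/2, d(OY,R)=47, d(OY,S)=97/2, d(OY,X)=15
iteration 2: select E,P (d=10, Q=-254); attach at lengths (41/10, 59/10); label the merged cluster EP
  updated: d(A,EP)=39, d(EP,OY)=22, d(EP,R)=11, d(EP,S)=16, d(EP,X)=29
iteration 3: select EP,OY (d=22, Q=-194); attach at lengths (5, 17); label the merged cluster EOPY
  updated: d(A,EOPY)=99/4, d(EOPY,R)=18, d(EOPY,S)=85/4, d(EOPY,X)=11
iteration 4: select A,S (d=17, Q=-105); attach at lengths (113/12, 91/12); label the merged cluster AS
  updated: d(AS,EOPY)=29/2, d(AS,R)=31/2, d(AS,X)=11/2
iteration 5: select AS,EOPY (d=29/2, Q=-50); attach at lengths (21/4, 37/4); label the merged cluster AEOPSY
  updated: d(AEOPSY,R)=19/2, d(AEOPSY,X)=1
iteration 6: select AEOPSY,R (d=19/2, Q=-33/2); attach at lengths (9/4, 29/4); label the merged cluster AEOPRSY
  updated: d(AEOPRSY,X)=-5/4
iteration 7: select AEOPRSY,X (d=-5/4); attach at lengths (-5/8, -5/8); label the merged cluster AEOPRSXY
final tree: ((((A:113/12,S:91/12):21/4,((E:41/10,P:59/10):5,(O:7/3,Y:20/3):17):37/4):9/4,R:29/4):-5/8,X:-5/8)
total length: 323/4

323/4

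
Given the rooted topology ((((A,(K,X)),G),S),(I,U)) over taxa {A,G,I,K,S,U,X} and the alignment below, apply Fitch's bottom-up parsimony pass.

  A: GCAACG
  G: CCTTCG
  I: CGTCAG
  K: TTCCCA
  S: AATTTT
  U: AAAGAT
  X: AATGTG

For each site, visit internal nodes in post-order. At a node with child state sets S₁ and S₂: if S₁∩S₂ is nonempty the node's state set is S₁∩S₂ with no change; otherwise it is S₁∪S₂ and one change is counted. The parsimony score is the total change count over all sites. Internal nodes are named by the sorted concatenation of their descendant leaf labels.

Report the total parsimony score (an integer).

22

site 0, node KX: K={T} ∪ X={A} → {A,T} (+1)
site 0, node AKX: A={G} ∪ KX={A,T} → {A,G,T} (+1)
site 0, node AGKX: AKX={A,G,T} ∪ G={C} → {A,C,G,T} (+1)
site 0, node AGKSX: AGKX={A,C,G,T} ∩ S={A} → {A} (+0)
site 0, node IU: I={C} ∪ U={A} → {A,C} (+1)
site 0, node AGIKSUX: AGKSX={A} ∩ IU={A,C} → {A} (+0)
site 1, node KX: K={T} ∪ X={A} → {A,T} (+1)
site 1, node AKX: A={C} ∪ KX={A,T} → {A,C,T} (+1)
site 1, node AGKX: AKX={A,C,T} ∩ G={C} → {C} (+0)
site 1, node AGKSX: AGKX={C} ∪ S={A} → {A,C} (+1)
site 1, node IU: I={G} ∪ U={A} → {A,G} (+1)
site 1, node AGIKSUX: AGKSX={A,C} ∩ IU={A,G} → {A} (+0)
site 2, node KX: K={C} ∪ X={T} → {C,T} (+1)
site 2, node AKX: A={A} ∪ KX={C,T} → {A,C,T} (+1)
site 2, node AGKX: AKX={A,C,T} ∩ G={T} → {T} (+0)
site 2, node AGKSX: AGKX={T} ∩ S={T} → {T} (+0)
site 2, node IU: I={T} ∪ U={A} → {A,T} (+1)
site 2, node AGIKSUX: AGKSX={T} ∩ IU={A,T} → {T} (+0)
site 3, node KX: K={C} ∪ X={G} → {C,G} (+1)
site 3, node AKX: A={A} ∪ KX={C,G} → {A,C,G} (+1)
site 3, node AGKX: AKX={A,C,G} ∪ G={T} → {A,C,G,T} (+1)
site 3, node AGKSX: AGKX={A,C,G,T} ∩ S={T} → {T} (+0)
site 3, node IU: I={C} ∪ U={G} → {C,G} (+1)
site 3, node AGIKSUX: AGKSX={T} ∪ IU={C,G} → {C,G,T} (+1)
site 4, node KX: K={C} ∪ X={T} → {C,T} (+1)
site 4, node AKX: A={C} ∩ KX={C,T} → {C} (+0)
site 4, node AGKX: AKX={C} ∩ G={C} → {C} (+0)
site 4, node AGKSX: AGKX={C} ∪ S={T} → {C,T} (+1)
site 4, node IU: I={A} ∩ U={A} → {A} (+0)
site 4, node AGIKSUX: AGKSX={C,T} ∪ IU={A} → {A,C,T} (+1)
site 5, node KX: K={A} ∪ X={G} → {A,G} (+1)
site 5, node AKX: A={G} ∩ KX={A,G} → {G} (+0)
site 5, node AGKX: AKX={G} ∩ G={G} → {G} (+0)
site 5, node AGKSX: AGKX={G} ∪ S={T} → {G,T} (+1)
site 5, node IU: I={G} ∪ U={T} → {G,T} (+1)
site 5, node AGIKSUX: AGKSX={G,T} ∩ IU={G,T} → {G,T} (+0)
per-site changes: [4, 4, 3, 5, 3, 3]; total = 22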